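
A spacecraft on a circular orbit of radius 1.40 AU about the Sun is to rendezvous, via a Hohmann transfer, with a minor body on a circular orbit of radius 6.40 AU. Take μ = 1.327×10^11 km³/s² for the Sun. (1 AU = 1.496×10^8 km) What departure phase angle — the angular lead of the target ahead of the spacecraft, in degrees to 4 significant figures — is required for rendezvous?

φ = 94.38°

In km: r₁ = 1.40 × 1.496×10^8 = 2.0944×10^8 km; r₂ = 6.40 × 1.496×10^8 = 9.5744×10^8 km.
Transfer-ellipse semi-major axis a_t = (r₁ + r₂)/2 = (2.0944×10^8 + 9.5744×10^8)/2 = 5.8344×10^8 km.
The half-period of the transfer ellipse is t = π√(a_t³/μ) = 1.21537×10^8 s.
Target angular speed ω₂ = √(μ/r₂³) = 1.22961×10^-8 rad/s.
Angle swept by the target during transfer: ω₂·t = 1.4944 rad = 85.62°.
Arrival is 180° from departure on the ellipse, so φ = 180° − 85.62° = 94.38°.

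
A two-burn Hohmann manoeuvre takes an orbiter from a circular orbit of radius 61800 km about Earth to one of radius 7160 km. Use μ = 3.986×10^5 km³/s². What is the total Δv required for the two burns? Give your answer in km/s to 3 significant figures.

The Hohmann ellipse has a_t = (r₁ + r₂)/2 = 34480 km.
At r₁ the circular-orbit speed is v₁ = √(μ/r₁) = 2.5397 km/s.
Transfer-orbit speed at r₁ (vis-viva equation): v_a = √[μ(2/r₁ − 1/a_t)] = 1.1573 km/s.
First burn Δv₁ = |v_a − v₁| = 1.382 km/s.
Circular speed at r₂: v₂ = √(μ/r₂) = 7.461 km/s.
Transfer-orbit speed at r₂: v_p = √[μ(2/r₂ − 1/a_t)] = 9.989 km/s.
Second burn Δv₂ = |v₂ − v_p| = 2.528 km/s.
Total Δv = Δv₁ + Δv₂ = 3.910 km/s.

Δv = 3.91 km/s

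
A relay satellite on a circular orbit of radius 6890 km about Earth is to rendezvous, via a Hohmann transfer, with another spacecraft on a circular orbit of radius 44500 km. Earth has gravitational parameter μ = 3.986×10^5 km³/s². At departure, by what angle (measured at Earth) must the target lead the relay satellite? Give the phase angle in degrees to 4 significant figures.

φ = 101.0°

The Hohmann ellipse has a_t = (r₁ + r₂)/2 = 25695 km.
The half-period of the transfer ellipse is t = π√(a_t³/μ) = 20495 s.
Target angular speed ω₂ = √(μ/r₂³) = 6.7256×10^-5 rad/s.
Angle swept by the target during transfer: ω₂·t = 1.3784 rad = 78.98°.
The relay satellite traverses 180° on the transfer ellipse, so the target must lead by 180° − 78.98° = 101.0°.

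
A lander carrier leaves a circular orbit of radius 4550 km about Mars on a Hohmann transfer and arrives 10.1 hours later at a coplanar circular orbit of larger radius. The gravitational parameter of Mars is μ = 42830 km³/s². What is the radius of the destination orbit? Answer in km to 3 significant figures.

r₂ = 31300 km

Transfer time t = 10.1 hours = 36360 s, and t = π√(a_t³/μ).
So a_t = (μ t²/π²)^(1/3) = (42830 × (36360)² / π²)^(1/3) = 17902 km.
Since a_t = (r₁ + r₂)/2, r₂ = 2a_t − r₁ = 2×17902 − 4550 = 31254 km.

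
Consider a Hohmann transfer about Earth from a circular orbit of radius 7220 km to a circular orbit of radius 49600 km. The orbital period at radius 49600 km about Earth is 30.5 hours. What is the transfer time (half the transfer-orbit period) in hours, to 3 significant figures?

t = 6.61 hours

From Kepler's third law T² = 4π²r³/μ at r = 49600 km, T = 30.5 hours = 30.5 × 3600 s = 1.098×10^5 s: μ = 4π²r³/T² = 3.99577×10^5 km³/s².
The Hohmann ellipse has a_t = (r₁ + r₂)/2 = 28410 km.
Half the transfer-orbit period gives t = π√(a_t³/μ) = 23800 s.
Converting: 23800 s ÷ 3600 s/hour = 6.61 hours.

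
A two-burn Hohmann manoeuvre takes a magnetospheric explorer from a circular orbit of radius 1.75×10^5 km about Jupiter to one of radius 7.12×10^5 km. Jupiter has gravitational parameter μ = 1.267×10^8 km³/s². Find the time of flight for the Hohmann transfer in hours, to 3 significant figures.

The Hohmann ellipse has a_t = (r₁ + r₂)/2 = 4.435×10^5 km.
Half the transfer-orbit period gives t = π√(a_t³/μ) = 82430 s.
Converting: 82430 s ÷ 3600 s/hour = 22.9 hours.

t = 22.9 hours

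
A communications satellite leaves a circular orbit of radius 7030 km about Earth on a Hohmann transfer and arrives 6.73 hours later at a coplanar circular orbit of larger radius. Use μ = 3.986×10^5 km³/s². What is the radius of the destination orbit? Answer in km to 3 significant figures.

r₂ = 50400 km

Transfer time t = 6.73 hours = 24228 s, and t = π√(a_t³/μ).
So a_t = (μ t²/π²)^(1/3) = (3.986×10^5 × (24228)² / π²)^(1/3) = 28727 km.
Since a_t = (r₁ + r₂)/2, r₂ = 2a_t − r₁ = 2×28727 − 7030 = 50424 km.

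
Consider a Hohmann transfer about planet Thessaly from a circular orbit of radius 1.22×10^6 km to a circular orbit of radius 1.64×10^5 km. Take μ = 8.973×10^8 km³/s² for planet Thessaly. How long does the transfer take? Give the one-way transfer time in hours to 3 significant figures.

Transfer-ellipse semi-major axis a_t = (r₁ + r₂)/2 = (1.220×10^6 + 1.640×10^5)/2 = 6.920×10^5 km.
By Kepler's third law the transfer-orbit period is T = 2π√(a_t³/μ), so t = T/2 = 60370 s.
Converting: 60370 s ÷ 3600 s/hour = 16.8 hours.

t = 16.8 hours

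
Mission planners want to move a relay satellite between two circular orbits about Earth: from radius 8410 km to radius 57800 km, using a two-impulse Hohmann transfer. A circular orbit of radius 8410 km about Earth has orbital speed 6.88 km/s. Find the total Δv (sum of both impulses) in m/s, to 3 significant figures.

Δv = 3510 m/s

From the circular-orbit relation v² = μ/r at r = 8410 km: μ = v²r = (6.88)² × 8410 = 3.98082×10^5 km³/s².
The Hohmann ellipse has a_t = (r₁ + r₂)/2 = 33105 km.
At r₁ the circular-orbit speed is v₁ = √(μ/r₁) = 6.88000 km/s.
On the transfer ellipse at r₁, vis-viva gives v_p = √[μ(2/r₁ − 1/a_t)] = 9.09087 km/s.
First burn Δv₁ = |v_p − v₁| = 2.21087 km/s.
At r₂, v₂ = √(μ/r₂) = 2.624355 km/s.
Transfer-orbit speed at r₂: v_a = √[μ(2/r₂ − 1/a_t)] = 1.322738 km/s.
Second burn Δv₂ = |v₂ − v_a| = 1.30162 km/s.
Δv = Δv₁ + Δv₂ = 2.21087 + 1.30162 = 3.512 km/s.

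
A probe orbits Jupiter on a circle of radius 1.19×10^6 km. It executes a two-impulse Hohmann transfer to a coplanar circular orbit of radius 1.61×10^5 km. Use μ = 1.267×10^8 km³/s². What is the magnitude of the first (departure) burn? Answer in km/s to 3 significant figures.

The Hohmann ellipse has a_t = (r₁ + r₂)/2 = 6.755×10^5 km.
On the circular orbit at r = 1.190×10^6 km, v_c = √(μ/r) = 10.3185 km/s.
Transfer-orbit speed at the same r (vis-viva, a = a_t): v_t = √[μ(2/r − 1/a_t)] = 5.03750 km/s.
Δv₁ = |v_t − v_c| = |5.03750 − 10.3185| = 5.281 km/s.

Δv₁ = 5.28 km/s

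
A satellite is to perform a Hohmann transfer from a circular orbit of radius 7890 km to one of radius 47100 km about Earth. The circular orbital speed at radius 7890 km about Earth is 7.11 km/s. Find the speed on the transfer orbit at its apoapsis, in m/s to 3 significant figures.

From the circular-orbit relation v² = μ/r at r = 7890 km: μ = v²r = (7.11)² × 7890 = 3.98856×10^5 km³/s².
Semi-major axis of the transfer orbit: a_t = (7890 + 47100)/2 = 27495 km.
The apoapsis of the transfer ellipse is at r = 47100 km.
From the vis-viva equation, v = √[μ(2/r − 1/a_t)] = 1.559 km/s.

v = 1560 m/s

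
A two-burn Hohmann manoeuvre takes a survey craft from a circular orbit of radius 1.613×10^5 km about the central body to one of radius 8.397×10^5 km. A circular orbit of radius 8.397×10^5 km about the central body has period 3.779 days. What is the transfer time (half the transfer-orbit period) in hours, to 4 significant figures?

t = 20.87 hours

From Kepler's third law T² = 4π²r³/μ at r = 8.397×10^5 km, T = 3.779 days = 3.779 × 86400 s = 3.265056×10^5 s: μ = 4π²r³/T² = 2.19256×10^8 km³/s².
Semi-major axis of the transfer orbit: a_t = (1.613×10^5 + 8.397×10^5)/2 = 5.005×10^5 km.
Transfer time t = π√(a_t³/μ) = π√((5.005×10^5)³ / 2.19256×10^8) = 75120 s.
Converting: 75120 s ÷ 3600 s/hour = 20.87 hours.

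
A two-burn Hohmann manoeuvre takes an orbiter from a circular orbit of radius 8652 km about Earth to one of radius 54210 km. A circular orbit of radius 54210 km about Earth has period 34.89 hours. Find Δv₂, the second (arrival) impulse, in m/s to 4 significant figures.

From Kepler's third law T² = 4π²r³/μ at r = 54210 km, T = 34.89 hours = 34.89 × 3600 s = 1.25604×10^5 s: μ = 4π²r³/T² = 3.98649×10^5 km³/s².
The Hohmann ellipse has a_t = (r₁ + r₂)/2 = 31431 km.
On the circular orbit at r = 54210 km, v_c = √(μ/r) = 2.712 km/s.
Transfer-orbit speed at the same r (vis-viva, a = a_t): v_t = √[μ(2/r − 1/a_t)] = 1.423 km/s.
Δv₂ = |v_t − v_c| = |1.423 − 2.712| = 1.289 km/s.

Δv₂ = 1289 m/s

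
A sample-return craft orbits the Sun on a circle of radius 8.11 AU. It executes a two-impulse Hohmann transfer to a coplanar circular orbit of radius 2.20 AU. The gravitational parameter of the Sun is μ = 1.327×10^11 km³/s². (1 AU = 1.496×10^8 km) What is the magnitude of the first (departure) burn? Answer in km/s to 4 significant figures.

In km: r₁ = 8.11 × 1.496×10^8 = 1.213256×10^9 km; r₂ = 2.20 × 1.496×10^8 = 3.2912×10^8 km.
Semi-major axis of the transfer orbit: a_t = (1.213256×10^9 + 3.2912×10^8)/2 = 7.71188×10^8 km.
On the circular orbit at r = 1.213256×10^9 km, v_c = √(μ/r) = 10.458 km/s.
Vis-viva on the transfer ellipse at r = 1.213256×10^9 km gives v_t = √[μ(2/r − 1/a_t)] = 6.8321 km/s.
Δv₁ = |v_t − v_c| = |6.8321 − 10.458| = 3.626 km/s.

Δv₁ = 3.626 km/s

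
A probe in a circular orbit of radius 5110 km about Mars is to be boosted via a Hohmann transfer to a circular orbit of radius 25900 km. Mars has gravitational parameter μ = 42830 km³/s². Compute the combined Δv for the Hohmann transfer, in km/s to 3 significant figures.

Δv = 1.39 km/s

Semi-major axis of the transfer orbit: a_t = (5110 + 25900)/2 = 15505 km.
Circular speed at r₁: v₁ = √(μ/r₁) = √(42830/5110) = 2.8951 km/s.
On the transfer ellipse at r₁, vis-viva gives v_p = √[μ(2/r₁ − 1/a_t)] = 3.7418 km/s.
First burn Δv₁ = |v_p − v₁| = 0.8467 km/s.
Circular speed at r₂: v₂ = √(μ/r₂) = 1.28595 km/s.
Transfer-orbit speed at r₂: v_a = √[μ(2/r₂ − 1/a_t)] = 0.738242 km/s.
Second burn Δv₂ = |v₂ − v_a| = 0.5477 km/s.
Δv = Δv₁ + Δv₂ = 0.8467 + 0.5477 = 1.394 km/s.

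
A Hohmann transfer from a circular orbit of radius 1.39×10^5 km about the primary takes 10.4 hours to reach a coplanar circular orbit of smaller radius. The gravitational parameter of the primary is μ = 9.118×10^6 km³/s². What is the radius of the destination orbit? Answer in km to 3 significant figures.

Transfer time t = 10.4 hours = 37440 s, and t = π√(a_t³/μ).
So a_t = (μ t²/π²)^(1/3) = (9.118×10^6 × (37440)² / π²)^(1/3) = 1.0900×10^5 km.
Since a_t = (r₁ + r₂)/2, r₂ = 2a_t − r₁ = 2×1.0900×10^5 − 1.390×10^5 = 79000 km.

r₂ = 79000 km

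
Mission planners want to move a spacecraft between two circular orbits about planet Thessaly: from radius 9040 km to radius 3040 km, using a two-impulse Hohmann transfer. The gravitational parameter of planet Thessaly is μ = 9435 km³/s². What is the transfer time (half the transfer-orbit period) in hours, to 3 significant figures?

Semi-major axis of the transfer orbit: a_t = (9040 + 3040)/2 = 6040 km.
Half the transfer-orbit period gives t = π√(a_t³/μ) = 15180 s.
Converting: 15180 s ÷ 3600 s/hour = 4.22 hours.

t = 4.22 hours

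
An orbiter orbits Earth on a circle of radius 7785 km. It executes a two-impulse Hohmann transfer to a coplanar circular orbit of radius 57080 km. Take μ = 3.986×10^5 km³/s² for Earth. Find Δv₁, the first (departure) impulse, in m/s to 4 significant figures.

Semi-major axis of the transfer orbit: a_t = (7785 + 57080)/2 = 32432.5 km.
Circular speed at r = 7785 km: v_c = √(μ/r) = 7.1555 km/s.
Vis-viva on the transfer ellipse at r = 7785 km gives v_t = √[μ(2/r − 1/a_t)] = 9.4927 km/s.
Δv₁ = |v_t − v_c| = |9.4927 − 7.1555| = 2.337 km/s.

Δv₁ = 2337 m/s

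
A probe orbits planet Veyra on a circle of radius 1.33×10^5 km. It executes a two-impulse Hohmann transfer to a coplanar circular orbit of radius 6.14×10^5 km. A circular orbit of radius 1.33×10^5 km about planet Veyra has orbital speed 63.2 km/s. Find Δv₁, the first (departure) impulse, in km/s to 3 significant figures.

Δv₁ = 17.8 km/s

From the circular-orbit relation v² = μ/r at r = 1.33×10^5 km: μ = v²r = (63.2)² × 1.33×10^5 = 5.31234×10^8 km³/s².
Semi-major axis of the transfer orbit: a_t = (1.330×10^5 + 6.140×10^5)/2 = 3.735×10^5 km.
Circular speed at r = 1.330×10^5 km: v_c = √(μ/r) = 63.20 km/s.
Vis-viva on the transfer ellipse at r = 1.330×10^5 km gives v_t = √[μ(2/r − 1/a_t)] = 81.03 km/s.
Δv₁ = |v_t − v_c| = |81.03 − 63.20| = 17.83 km/s.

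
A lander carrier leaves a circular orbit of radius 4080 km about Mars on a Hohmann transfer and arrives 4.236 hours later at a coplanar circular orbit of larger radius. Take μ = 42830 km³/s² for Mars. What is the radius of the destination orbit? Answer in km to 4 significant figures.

r₂ = 15980 km

Transfer time t = 4.236 hours = 15249.6 s, and t = π√(a_t³/μ).
So a_t = (μ t²/π²)^(1/3) = (42830 × (15249.6)² / π²)^(1/3) = 10030 km.
Since a_t = (r₁ + r₂)/2, r₂ = 2a_t − r₁ = 2×10030 − 4080 = 15980 km.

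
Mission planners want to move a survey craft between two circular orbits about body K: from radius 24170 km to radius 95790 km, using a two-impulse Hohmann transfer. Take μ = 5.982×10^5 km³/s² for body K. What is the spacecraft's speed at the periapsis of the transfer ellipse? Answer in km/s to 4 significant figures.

The Hohmann ellipse has a_t = (r₁ + r₂)/2 = 59980 km.
The periapsis of the transfer ellipse is at r = 24170 km.
Applying v² = μ(2/r − 1/a_t): v = 6.287 km/s.

v = 6.287 km/s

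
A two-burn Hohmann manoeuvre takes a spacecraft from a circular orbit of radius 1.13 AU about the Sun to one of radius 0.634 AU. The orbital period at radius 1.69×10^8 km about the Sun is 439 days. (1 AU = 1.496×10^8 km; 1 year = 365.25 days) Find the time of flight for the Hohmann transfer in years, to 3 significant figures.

t = 0.415 years

From Kepler's third law T² = 4π²r³/μ at r = 1.69×10^8 km, T = 439 days = 439 × 86400 s = 3.79296×10^7 s: μ = 4π²r³/T² = 1.32453×10^11 km³/s².
In km: r₁ = 1.13 × 1.496×10^8 = 1.69048×10^8 km; r₂ = 0.634 × 1.496×10^8 = 9.48464×10^7 km.
Transfer-ellipse semi-major axis a_t = (r₁ + r₂)/2 = (1.69048×10^8 + 9.48464×10^7)/2 = 1.319472×10^8 km.
By Kepler's third law the transfer-orbit period is T = 2π√(a_t³/μ), so t = T/2 = 1.3083×10^7 s.
Converting: 1.3083×10^7 s ÷ 3.15576×10^7 s/year (365.25 × 86400) = 0.415 years.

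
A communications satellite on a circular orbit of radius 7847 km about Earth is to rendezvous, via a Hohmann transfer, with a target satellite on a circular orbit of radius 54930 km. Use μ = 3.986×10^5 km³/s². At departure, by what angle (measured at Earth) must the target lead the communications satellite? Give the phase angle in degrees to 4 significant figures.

Semi-major axis of the transfer orbit: a_t = (7847 + 54930)/2 = 31388.5 km.
The half-period of the transfer ellipse is t = π√(a_t³/μ) = 27671.8 s.
Target angular speed ω₂ = √(μ/r₂³) = 4.90404×10^-5 rad/s.
Angle swept by the target during transfer: ω₂·t = 1.357036 rad = 77.752°.
The communications satellite traverses 180° on the transfer ellipse, so the target must lead by 180° − 77.752° = 102.2°.

φ = 102.2°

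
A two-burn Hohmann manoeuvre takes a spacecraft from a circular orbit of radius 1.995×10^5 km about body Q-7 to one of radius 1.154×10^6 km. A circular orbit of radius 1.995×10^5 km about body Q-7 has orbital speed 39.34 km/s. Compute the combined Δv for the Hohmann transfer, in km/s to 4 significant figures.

From the circular-orbit relation v² = μ/r at r = 1.995×10^5 km: μ = v²r = (39.34)² × 1.995×10^5 = 3.08753×10^8 km³/s².
Semi-major axis of the transfer orbit: a_t = (1.995×10^5 + 1.154×10^6)/2 = 6.7675×10^5 km.
At r₁ the circular-orbit speed is v₁ = √(μ/r₁) = 39.34 km/s.
Transfer-orbit speed at r₁ (vis-viva): v_p = √[μ(2/r₁ − 1/a_t)] = 51.37 km/s.
First burn Δv₁ = |v_p − v₁| = 12.03 km/s.
At r₂, v₂ = √(μ/r₂) = 16.357 km/s.
Transfer-orbit speed at r₂: v_a = √[μ(2/r₂ − 1/a_t)] = 8.8810 km/s.
Second burn Δv₂ = |v₂ − v_a| = 7.476 km/s.
Δv = Δv₁ + Δv₂ = 12.03 + 7.476 = 19.51 km/s.

Δv = 19.51 km/s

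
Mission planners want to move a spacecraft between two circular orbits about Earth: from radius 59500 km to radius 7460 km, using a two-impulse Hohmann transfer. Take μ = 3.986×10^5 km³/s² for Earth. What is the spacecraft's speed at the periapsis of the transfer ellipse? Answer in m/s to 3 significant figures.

v = 9740 m/s

Transfer-ellipse semi-major axis a_t = (r₁ + r₂)/2 = (59500 + 7460)/2 = 33480 km.
At periapsis, r = 7460 km.
From the vis-viva equation, v = √[μ(2/r − 1/a_t)] = 9.745 km/s.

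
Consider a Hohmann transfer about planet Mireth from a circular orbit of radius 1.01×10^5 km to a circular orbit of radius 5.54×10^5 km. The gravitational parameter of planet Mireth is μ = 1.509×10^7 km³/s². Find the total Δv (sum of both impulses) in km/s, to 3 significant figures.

Δv = 6.00 km/s

Transfer-ellipse semi-major axis a_t = (r₁ + r₂)/2 = (1.010×10^5 + 5.540×10^5)/2 = 3.275×10^5 km.
Circular speed at r₁: v₁ = √(μ/r₁) = √(1.509×10^7/1.010×10^5) = 12.22317 km/s.
On the transfer ellipse at r₁, vis-viva equation gives v_p = √[μ(2/r₁ − 1/a_t)] = 15.89766 km/s.
First burn Δv₁ = |v_p − v₁| = 3.674 km/s.
Circular speed at r₂: v₂ = √(μ/r₂) = 5.219 km/s.
Transfer-orbit speed at r₂: v_a = √[μ(2/r₂ − 1/a_t)] = 2.898 km/s.
Second burn Δv₂ = |v₂ − v_a| = 2.321 km/s.
Δv = Δv₁ + Δv₂ = 3.674 + 2.321 = 5.995 km/s.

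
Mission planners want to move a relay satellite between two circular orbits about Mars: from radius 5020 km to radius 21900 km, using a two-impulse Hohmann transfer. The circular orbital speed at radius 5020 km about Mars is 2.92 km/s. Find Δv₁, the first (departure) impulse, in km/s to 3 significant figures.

From the circular-orbit relation v² = μ/r at r = 5020 km: μ = v²r = (2.92)² × 5020 = 42802.5 km³/s².
Semi-major axis of the transfer orbit: a_t = (5020 + 21900)/2 = 13460 km.
Circular speed at r = 5020 km: v_c = √(μ/r) = 2.9200 km/s.
Vis-viva on the transfer ellipse at r = 5020 km gives v_t = √[μ(2/r − 1/a_t)] = 3.7246 km/s.
Δv₁ = |v_t − v_c| = |3.7246 − 2.9200| = 0.8046 km/s.

Δv₁ = 0.805 km/s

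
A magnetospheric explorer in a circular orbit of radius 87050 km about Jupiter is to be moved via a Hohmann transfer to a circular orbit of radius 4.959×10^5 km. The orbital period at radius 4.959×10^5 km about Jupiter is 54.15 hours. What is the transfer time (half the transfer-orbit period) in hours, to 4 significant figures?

t = 12.20 hours

From Kepler's third law T² = 4π²r³/μ at r = 4.959×10^5 km, T = 54.15 hours = 54.15 × 3600 s = 1.9494×10^5 s: μ = 4π²r³/T² = 1.26689×10^8 km³/s².
Transfer-ellipse semi-major axis a_t = (r₁ + r₂)/2 = (87050 + 4.959×10^5)/2 = 2.91475×10^5 km.
Transfer time t = π√(a_t³/μ) = π√((2.91475×10^5)³ / 1.26689×10^8) = 43920 s.
Converting: 43920 s ÷ 3600 s/hour = 12.20 hours.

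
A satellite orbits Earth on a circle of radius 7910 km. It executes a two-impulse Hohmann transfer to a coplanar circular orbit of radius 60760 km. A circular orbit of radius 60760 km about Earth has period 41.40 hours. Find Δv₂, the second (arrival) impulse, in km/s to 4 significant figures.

Δv₂ = 1.332 km/s

From Kepler's third law T² = 4π²r³/μ at r = 60760 km, T = 41.40 hours = 41.40 × 3600 s = 1.4904×10^5 s: μ = 4π²r³/T² = 3.98664×10^5 km³/s².
Transfer-ellipse semi-major axis a_t = (r₁ + r₂)/2 = (7910 + 60760)/2 = 34335 km.
Circular speed at r = 60760 km: v_c = √(μ/r) = 2.5615 km/s.
Transfer-orbit speed at the same r (vis-viva, a = a_t): v_t = √[μ(2/r − 1/a_t)] = 1.2295 km/s.
Δv₂ = |v_t − v_c| = |1.2295 − 2.5615| = 1.332 km/s.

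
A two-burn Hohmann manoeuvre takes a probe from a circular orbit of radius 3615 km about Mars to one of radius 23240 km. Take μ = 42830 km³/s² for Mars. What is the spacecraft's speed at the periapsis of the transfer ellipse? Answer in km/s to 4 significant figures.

Semi-major axis of the transfer orbit: a_t = (3615 + 23240)/2 = 13427.5 km.
At periapsis, r = 3615 km.
From the vis-viva equation, v = √[μ(2/r − 1/a_t)] = 4.528 km/s.

v = 4.528 km/s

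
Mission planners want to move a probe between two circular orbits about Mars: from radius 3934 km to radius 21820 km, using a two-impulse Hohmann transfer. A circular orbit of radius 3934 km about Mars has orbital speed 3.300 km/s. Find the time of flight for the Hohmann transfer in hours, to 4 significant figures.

From the circular-orbit relation v² = μ/r at r = 3934 km: μ = v²r = (3.300)² × 3934 = 42841.3 km³/s².
Transfer-ellipse semi-major axis a_t = (r₁ + r₂)/2 = (3934 + 21820)/2 = 12877 km.
Transfer time t = π√(a_t³/μ) = π√((12877)³ / 42841.3) = 22180 s.
Converting: 22180 s ÷ 3600 s/hour = 6.161 hours.

t = 6.161 hours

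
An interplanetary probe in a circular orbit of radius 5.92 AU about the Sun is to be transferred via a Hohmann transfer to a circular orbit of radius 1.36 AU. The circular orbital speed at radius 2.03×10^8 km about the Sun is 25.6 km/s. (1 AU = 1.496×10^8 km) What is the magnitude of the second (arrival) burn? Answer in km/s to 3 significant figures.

From the circular-orbit relation v² = μ/r at r = 2.03×10^8 km: μ = v²r = (25.6)² × 2.03×10^8 = 1.33038×10^11 km³/s².
In km: r₁ = 5.92 × 1.496×10^8 = 8.85632×10^8 km; r₂ = 1.36 × 1.496×10^8 = 2.03456×10^8 km.
Semi-major axis of the transfer orbit: a_t = (8.85632×10^8 + 2.03456×10^8)/2 = 5.44544×10^8 km.
Circular speed at r = 2.03456×10^8 km: v_c = √(μ/r) = 25.57 km/s.
Transfer-orbit speed at the same r (vis-viva, a = a_t): v_t = √[μ(2/r − 1/a_t)] = 32.61 km/s.
Δv₂ = |v_t − v_c| = |32.61 − 25.57| = 7.040 km/s.

Δv₂ = 7.04 km/s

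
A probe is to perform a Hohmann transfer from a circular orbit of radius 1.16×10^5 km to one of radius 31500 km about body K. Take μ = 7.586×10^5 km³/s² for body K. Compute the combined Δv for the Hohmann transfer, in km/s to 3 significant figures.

Δv = 2.13 km/s

The Hohmann ellipse has a_t = (r₁ + r₂)/2 = 73750 km.
At r₁ the circular-orbit speed is v₁ = √(μ/r₁) = 2.557 km/s.
On the transfer ellipse at r₁, vis-viva equation gives v_a = √[μ(2/r₁ − 1/a_t)] = 1.671 km/s.
First burn Δv₁ = |v_a − v₁| = 0.8860 km/s.
At r₂, v₂ = √(μ/r₂) = 4.9074 km/s.
Transfer-orbit speed at r₂: v_p = √[μ(2/r₂ − 1/a_t)] = 6.1546 km/s.
Second burn Δv₂ = |v₂ − v_p| = 1.247 km/s.
Total Δv = Δv₁ + Δv₂ = 2.133 km/s.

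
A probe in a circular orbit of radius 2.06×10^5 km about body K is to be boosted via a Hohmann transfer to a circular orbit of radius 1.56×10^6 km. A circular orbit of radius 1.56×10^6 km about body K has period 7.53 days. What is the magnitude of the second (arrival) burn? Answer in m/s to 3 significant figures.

From Kepler's third law T² = 4π²r³/μ at r = 1.56×10^6 km, T = 7.53 days = 7.53 × 86400 s = 6.50592×10^5 s: μ = 4π²r³/T² = 3.54092×10^8 km³/s².
Semi-major axis of the transfer orbit: a_t = (2.060×10^5 + 1.560×10^6)/2 = 8.830×10^5 km.
On the circular orbit at r = 1.560×10^6 km, v_c = √(μ/r) = 15.066 km/s.
Vis-viva on the transfer ellipse at r = 1.560×10^6 km gives v_t = √[μ(2/r − 1/a_t)] = 7.2769 km/s.
Δv₂ = |v_t − v_c| = |7.2769 − 15.066| = 7.789 km/s.

Δv₂ = 7790 m/s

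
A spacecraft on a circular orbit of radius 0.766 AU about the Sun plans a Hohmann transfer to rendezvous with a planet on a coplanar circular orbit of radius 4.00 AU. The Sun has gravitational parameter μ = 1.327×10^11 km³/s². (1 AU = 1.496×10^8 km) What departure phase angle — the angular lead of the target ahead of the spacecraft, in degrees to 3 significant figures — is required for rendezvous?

In km: r₁ = 0.766 × 1.496×10^8 = 1.145936×10^8 km; r₂ = 4.00 × 1.496×10^8 = 5.984×10^8 km.
Semi-major axis of the transfer orbit: a_t = (1.145936×10^8 + 5.984×10^8)/2 = 3.564968×10^8 km.
The half-period of the transfer ellipse is t = π√(a_t³/μ) = 5.8049×10^7 s.
The target's mean motion on its circular orbit is ω₂ = √(μ/r₂³) = 2.4886×10^-8 rad/s.
Angle swept by the target during transfer: ω₂·t = 1.4446 rad = 82.77°.
The spacecraft traverses 180° on the transfer ellipse, so the target must lead by 180° − 82.77° = 97.2°.

φ = 97.2°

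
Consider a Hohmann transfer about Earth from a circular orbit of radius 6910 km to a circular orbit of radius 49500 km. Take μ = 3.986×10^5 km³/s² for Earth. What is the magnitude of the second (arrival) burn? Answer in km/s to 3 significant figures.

Δv₂ = 1.43 km/s

The Hohmann ellipse has a_t = (r₁ + r₂)/2 = 28205 km.
On the circular orbit at r = 49500 km, v_c = √(μ/r) = 2.838 km/s.
Vis-viva on the transfer ellipse at r = 49500 km gives v_t = √[μ(2/r − 1/a_t)] = 1.405 km/s.
Δv₂ = |v_t − v_c| = |1.405 − 2.838| = 1.433 km/s.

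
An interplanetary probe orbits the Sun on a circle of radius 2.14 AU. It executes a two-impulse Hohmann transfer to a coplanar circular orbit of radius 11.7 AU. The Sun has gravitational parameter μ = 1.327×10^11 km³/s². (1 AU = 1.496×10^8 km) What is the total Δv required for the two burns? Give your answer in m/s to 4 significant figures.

Δv = 9979 m/s

In km: r₁ = 2.14 × 1.496×10^8 = 3.20144×10^8 km; r₂ = 11.7 × 1.496×10^8 = 1.75032×10^9 km.
The Hohmann ellipse has a_t = (r₁ + r₂)/2 = 1.035232×10^9 km.
Circular speed at r₁: v₁ = √(μ/r₁) = √(1.327×10^11/3.20144×10^8) = 20.359 km/s.
On the transfer ellipse at r₁, vis-viva equation gives v_p = √[μ(2/r₁ − 1/a_t)] = 26.473 km/s.
First burn Δv₁ = |v_p − v₁| = 6.114 km/s.
Circular speed at r₂: v₂ = √(μ/r₂) = 8.707 km/s.
Transfer-orbit speed at r₂: v_a = √[μ(2/r₂ − 1/a_t)] = 4.842 km/s.
Second burn Δv₂ = |v₂ − v_a| = 3.865 km/s.
Total Δv = Δv₁ + Δv₂ = 9.979 km/s.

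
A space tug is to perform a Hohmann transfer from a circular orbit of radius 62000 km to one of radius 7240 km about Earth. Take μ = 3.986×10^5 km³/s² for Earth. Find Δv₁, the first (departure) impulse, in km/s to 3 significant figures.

Transfer-ellipse semi-major axis a_t = (r₁ + r₂)/2 = (62000 + 7240)/2 = 34620 km.
On the circular orbit at r = 62000 km, v_c = √(μ/r) = 2.536 km/s.
Transfer-orbit speed at the same r (vis-viva, a = a_t): v_t = √[μ(2/r − 1/a_t)] = 1.160 km/s.
Δv₁ = |v_t − v_c| = |1.160 − 2.536| = 1.376 km/s.

Δv₁ = 1.38 km/s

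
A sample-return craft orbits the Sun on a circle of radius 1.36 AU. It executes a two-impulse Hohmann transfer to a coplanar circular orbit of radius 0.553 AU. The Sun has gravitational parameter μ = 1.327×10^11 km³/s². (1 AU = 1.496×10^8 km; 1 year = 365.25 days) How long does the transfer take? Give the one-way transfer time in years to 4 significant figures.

t = 0.4678 years

In km: r₁ = 1.36 × 1.496×10^8 = 2.03456×10^8 km; r₂ = 0.553 × 1.496×10^8 = 8.27288×10^7 km.
The Hohmann ellipse has a_t = (r₁ + r₂)/2 = 1.430924×10^8 km.
By Kepler's third law the transfer-orbit period is T = 2π√(a_t³/μ), so t = T/2 = 1.4762×10^7 s.
Converting: 1.4762×10^7 s ÷ 3.15576×10^7 s/year (365.25 × 86400) = 0.4678 years.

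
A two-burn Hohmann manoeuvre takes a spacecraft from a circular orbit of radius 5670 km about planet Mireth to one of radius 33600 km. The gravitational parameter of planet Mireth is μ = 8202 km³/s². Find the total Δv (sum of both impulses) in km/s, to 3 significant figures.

Δv = 0.599 km/s

Transfer-ellipse semi-major axis a_t = (r₁ + r₂)/2 = (5670 + 33600)/2 = 19635 km.
Circular speed at r₁: v₁ = √(μ/r₁) = √(8202/5670) = 1.2027 km/s.
Transfer-orbit speed at r₁ (v² = μ(2/r − 1/a)): v_p = √[μ(2/r₁ − 1/a_t)] = 1.5733 km/s.
First burn Δv₁ = |v_p − v₁| = 0.3706 km/s.
At r₂, v₂ = √(μ/r₂) = 0.4941 km/s.
Transfer-orbit speed at r₂: v_a = √[μ(2/r₂ − 1/a_t)] = 0.2655 km/s.
Second burn Δv₂ = |v₂ − v_a| = 0.2286 km/s.
Total Δv = Δv₁ + Δv₂ = 0.5992 km/s.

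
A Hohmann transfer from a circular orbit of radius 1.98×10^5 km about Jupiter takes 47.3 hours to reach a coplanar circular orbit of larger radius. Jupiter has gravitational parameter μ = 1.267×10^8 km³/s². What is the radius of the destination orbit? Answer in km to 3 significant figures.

Transfer time t = 47.3 hours = 1.7028×10^5 s, and t = π√(a_t³/μ).
So a_t = (μ t²/π²)^(1/3) = (1.267×10^8 × (1.7028×10^5)² / π²)^(1/3) = 7.1934×10^5 km.
Since a_t = (r₁ + r₂)/2, r₂ = 2a_t − r₁ = 2×7.1934×10^5 − 1.980×10^5 = 1.24068×10^6 km.

r₂ = 1.24×10^6 km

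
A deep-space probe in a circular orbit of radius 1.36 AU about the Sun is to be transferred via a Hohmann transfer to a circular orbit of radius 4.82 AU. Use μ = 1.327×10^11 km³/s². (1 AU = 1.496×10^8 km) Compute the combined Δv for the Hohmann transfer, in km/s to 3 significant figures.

Δv = 10.9 km/s

In km: r₁ = 1.36 × 1.496×10^8 = 2.03456×10^8 km; r₂ = 4.82 × 1.496×10^8 = 7.21072×10^8 km.
Semi-major axis of the transfer orbit: a_t = (2.03456×10^8 + 7.21072×10^8)/2 = 4.62264×10^8 km.
At r₁ the circular-orbit speed is v₁ = √(μ/r₁) = 25.539 km/s.
On the transfer ellipse at r₁, vis-viva gives v_p = √[μ(2/r₁ − 1/a_t)] = 31.897 km/s.
First burn Δv₁ = |v_p − v₁| = 6.358 km/s.
At r₂, v₂ = √(μ/r₂) = 13.566 km/s.
Transfer-orbit speed at r₂: v_a = √[μ(2/r₂ − 1/a_t)] = 8.9999 km/s.
Second burn Δv₂ = |v₂ − v_a| = 4.566 km/s.
Total Δv = Δv₁ + Δv₂ = 10.92 km/s.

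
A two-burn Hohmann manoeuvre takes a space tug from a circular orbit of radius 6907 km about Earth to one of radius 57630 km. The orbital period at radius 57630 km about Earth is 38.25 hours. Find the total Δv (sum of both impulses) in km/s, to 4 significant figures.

From Kepler's third law T² = 4π²r³/μ at r = 57630 km, T = 38.25 hours = 38.25 × 3600 s = 1.377×10^5 s: μ = 4π²r³/T² = 3.98509×10^5 km³/s².
The Hohmann ellipse has a_t = (r₁ + r₂)/2 = 32268.5 km.
Circular speed at r₁: v₁ = √(μ/r₁) = √(3.98509×10^5/6907) = 7.5958 km/s.
On the transfer ellipse at r₁, v² = μ(2/r − 1/a) gives v_p = √[μ(2/r₁ − 1/a_t)] = 10.151 km/s.
First burn Δv₁ = |v_p − v₁| = 2.555 km/s.
Circular speed at r₂: v₂ = √(μ/r₂) = 2.630 km/s.
Transfer-orbit speed at r₂: v_a = √[μ(2/r₂ − 1/a_t)] = 1.217 km/s.
Second burn Δv₂ = |v₂ − v_a| = 1.413 km/s.
Total Δv = Δv₁ + Δv₂ = 3.968 km/s.

Δv = 3.968 km/s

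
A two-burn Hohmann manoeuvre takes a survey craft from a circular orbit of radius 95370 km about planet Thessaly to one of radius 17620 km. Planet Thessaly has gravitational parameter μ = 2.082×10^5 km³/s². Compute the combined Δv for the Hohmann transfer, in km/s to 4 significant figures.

Semi-major axis of the transfer orbit: a_t = (95370 + 17620)/2 = 56495 km.
Circular speed at r₁: v₁ = √(μ/r₁) = √(2.082×10^5/95370) = 1.47752 km/s.
Transfer-orbit speed at r₁ (vis-viva): v_a = √[μ(2/r₁ − 1/a_t)] = 0.825149 km/s.
First burn Δv₁ = |v_a − v₁| = 0.6524 km/s.
Circular speed at r₂: v₂ = √(μ/r₂) = 3.437 km/s.
Transfer-orbit speed at r₂: v_p = √[μ(2/r₂ − 1/a_t)] = 4.466 km/s.
Second burn Δv₂ = |v₂ − v_p| = 1.029 km/s.
Total Δv = Δv₁ + Δv₂ = 1.681 km/s.

Δv = 1.681 km/s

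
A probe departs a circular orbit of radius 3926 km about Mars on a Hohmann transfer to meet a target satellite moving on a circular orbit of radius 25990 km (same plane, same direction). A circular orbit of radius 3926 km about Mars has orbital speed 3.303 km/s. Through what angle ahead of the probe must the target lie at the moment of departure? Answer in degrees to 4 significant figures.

φ = 101.4°

From the circular-orbit relation v² = μ/r at r = 3926 km: μ = v²r = (3.303)² × 3926 = 42831.9 km³/s².
Semi-major axis of the transfer orbit: a_t = (3926 + 25990)/2 = 14958 km.
Transfer time t = π√(a_t³/μ) = 27770 s.
Target angular speed ω₂ = √(μ/r₂³) = 4.9394×10^-5 rad/s.
Angle swept by the target during transfer: ω₂·t = 1.3717 rad = 78.59°.
Arrival is 180° from departure on the ellipse, so φ = 180° − 78.59° = 101.4°.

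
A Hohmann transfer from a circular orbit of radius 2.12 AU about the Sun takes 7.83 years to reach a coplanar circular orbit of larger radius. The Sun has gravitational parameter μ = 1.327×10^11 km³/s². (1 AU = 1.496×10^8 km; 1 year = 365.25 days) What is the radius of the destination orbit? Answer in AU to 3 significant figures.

In km: r₁ = 2.12 × 1.496×10^8 = 3.17152×10^8 km.
Transfer time t = 7.83 years × 365.25 × 86400 s = 2.47096008×10^8 s, and t = π√(a_t³/μ).
So a_t = (μ t²/π²)^(1/3) = (1.327×10^11 × (2.47096008×10^8)² / π²)^(1/3) = 9.3634×10^8 km.
Since a_t = (r₁ + r₂)/2, r₂ = 2a_t − r₁ = 2×9.3634×10^8 − 3.17152×10^8 = 1.555528×10^9 km.
In AU: r₂ = 1.555528×10^9 / 1.496×10^8 = 10.4 AU.

r₂ = 10.4 AU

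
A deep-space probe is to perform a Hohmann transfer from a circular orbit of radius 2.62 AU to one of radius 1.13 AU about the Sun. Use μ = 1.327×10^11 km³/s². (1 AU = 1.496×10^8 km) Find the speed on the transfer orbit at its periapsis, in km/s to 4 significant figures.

In km: r₁ = 2.62 × 1.496×10^8 = 3.91952×10^8 km; r₂ = 1.13 × 1.496×10^8 = 1.69048×10^8 km.
Semi-major axis of the transfer orbit: a_t = (3.91952×10^8 + 1.69048×10^8)/2 = 2.805×10^8 km.
The periapsis of the transfer ellipse is at r = 1.69048×10^8 km.
Applying v² = μ(2/r − 1/a_t): v = 33.12 km/s.

v = 33.12 km/s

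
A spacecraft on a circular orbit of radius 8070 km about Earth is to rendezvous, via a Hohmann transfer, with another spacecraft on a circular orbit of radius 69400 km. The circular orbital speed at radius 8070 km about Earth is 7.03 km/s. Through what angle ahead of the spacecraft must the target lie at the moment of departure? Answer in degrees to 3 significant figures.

From the circular-orbit relation v² = μ/r at r = 8070 km: μ = v²r = (7.03)² × 8070 = 3.98827×10^5 km³/s².
The Hohmann ellipse has a_t = (r₁ + r₂)/2 = 38735 km.
Transfer time t = π√(a_t³/μ) = 37920 s.
The target's mean motion on its circular orbit is ω₂ = √(μ/r₂³) = 3.454×10^-5 rad/s.
Angle swept by the target during transfer: ω₂·t = 1.310 rad = 75.06°.
The spacecraft traverses 180° on the transfer ellipse, so the target must lead by 180° − 75.06° = 105°.

φ = 105°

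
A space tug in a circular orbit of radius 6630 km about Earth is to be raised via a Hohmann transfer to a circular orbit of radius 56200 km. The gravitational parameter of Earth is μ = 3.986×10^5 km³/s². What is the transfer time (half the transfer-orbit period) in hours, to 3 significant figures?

t = 7.70 hours

The Hohmann ellipse has a_t = (r₁ + r₂)/2 = 31415 km.
By Kepler's third law the transfer-orbit period is T = 2π√(a_t³/μ), so t = T/2 = 27710 s.
Converting: 27710 s ÷ 3600 s/hour = 7.70 hours.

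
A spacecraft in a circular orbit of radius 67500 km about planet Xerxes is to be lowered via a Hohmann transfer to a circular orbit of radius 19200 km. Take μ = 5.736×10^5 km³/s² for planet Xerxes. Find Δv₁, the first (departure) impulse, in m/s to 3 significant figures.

Semi-major axis of the transfer orbit: a_t = (67500 + 19200)/2 = 43350 km.
On the circular orbit at r = 67500 km, v_c = √(μ/r) = 2.9151 km/s.
Vis-viva on the transfer ellipse at r = 67500 km gives v_t = √[μ(2/r − 1/a_t)] = 1.9400 km/s.
Δv₁ = |v_t − v_c| = |1.9400 − 2.9151| = 0.9751 km/s.

Δv₁ = 975 m/s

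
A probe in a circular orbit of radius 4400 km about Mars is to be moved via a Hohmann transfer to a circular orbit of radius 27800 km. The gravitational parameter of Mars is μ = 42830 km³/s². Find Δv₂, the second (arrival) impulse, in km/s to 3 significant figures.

Semi-major axis of the transfer orbit: a_t = (4400 + 27800)/2 = 16100 km.
On the circular orbit at r = 27800 km, v_c = √(μ/r) = 1.2412 km/s.
Vis-viva on the transfer ellipse at r = 27800 km gives v_t = √[μ(2/r − 1/a_t)] = 0.64888 km/s.
Δv₂ = |v_t − v_c| = |0.64888 − 1.2412| = 0.5923 km/s.

Δv₂ = 0.592 km/s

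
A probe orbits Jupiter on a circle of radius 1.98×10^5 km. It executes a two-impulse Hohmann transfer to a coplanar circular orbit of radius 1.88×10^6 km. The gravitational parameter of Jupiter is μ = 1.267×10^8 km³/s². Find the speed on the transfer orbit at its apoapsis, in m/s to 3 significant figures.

v = 3580 m/s

The Hohmann ellipse has a_t = (r₁ + r₂)/2 = 1.039×10^6 km.
At apoapsis, r = 1.880×10^6 km.
Vis-viva: v = √[μ(2/r − 1/a_t)] = √[1.267×10^8 × (2/1.880×10^6 − 1/1.039×10^6)] = 3.584 km/s.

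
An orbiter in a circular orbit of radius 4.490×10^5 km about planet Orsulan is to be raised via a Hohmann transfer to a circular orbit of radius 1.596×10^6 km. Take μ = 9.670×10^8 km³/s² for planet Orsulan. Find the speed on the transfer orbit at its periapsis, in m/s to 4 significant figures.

v = 57980 m/s

Semi-major axis of the transfer orbit: a_t = (4.490×10^5 + 1.596×10^6)/2 = 1.0225×10^6 km.
The periapsis of the transfer ellipse is at r = 4.490×10^5 km.
Applying v² = μ(2/r − 1/a_t): v = 57.98 km/s.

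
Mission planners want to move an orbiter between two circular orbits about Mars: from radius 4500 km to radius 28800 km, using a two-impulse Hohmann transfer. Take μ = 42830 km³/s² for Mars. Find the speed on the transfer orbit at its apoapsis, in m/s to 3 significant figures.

v = 634 m/s

Transfer-ellipse semi-major axis a_t = (r₁ + r₂)/2 = (4500 + 28800)/2 = 16650 km.
At apoapsis, r = 28800 km.
From the vis-viva equation, v = √[μ(2/r − 1/a_t)] = 0.6340 km/s.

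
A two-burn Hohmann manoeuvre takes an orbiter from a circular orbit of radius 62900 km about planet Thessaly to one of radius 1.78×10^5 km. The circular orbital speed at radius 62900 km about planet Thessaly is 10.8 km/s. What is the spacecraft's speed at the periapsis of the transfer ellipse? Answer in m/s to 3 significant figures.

From the circular-orbit relation v² = μ/r at r = 62900 km: μ = v²r = (10.8)² × 62900 = 7.33666×10^6 km³/s².
Semi-major axis of the transfer orbit: a_t = (62900 + 1.780×10^5)/2 = 1.2045×10^5 km.
At periapsis, r = 62900 km.
Vis-viva: v = √[μ(2/r − 1/a_t)] = √[7.33666×10^6 × (2/62900 − 1/1.2045×10^5)] = 13.13 km/s.

v = 13100 m/s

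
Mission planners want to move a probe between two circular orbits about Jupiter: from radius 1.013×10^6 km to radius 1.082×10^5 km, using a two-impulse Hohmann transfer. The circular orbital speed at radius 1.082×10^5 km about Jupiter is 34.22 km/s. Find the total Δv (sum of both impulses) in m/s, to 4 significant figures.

Δv = 18050 m/s

From the circular-orbit relation v² = μ/r at r = 1.082×10^5 km: μ = v²r = (34.22)² × 1.082×10^5 = 1.26703×10^8 km³/s².
Semi-major axis of the transfer orbit: a_t = (1.013×10^6 + 1.082×10^5)/2 = 5.606×10^5 km.
Circular speed at r₁: v₁ = √(μ/r₁) = √(1.26703×10^8/1.013×10^6) = 11.1838 km/s.
Transfer-orbit speed at r₁ (vis-viva): v_a = √[μ(2/r₁ − 1/a_t)] = 4.91333 km/s.
First burn Δv₁ = |v_a − v₁| = 6.270 km/s.
Circular speed at r₂: v₂ = √(μ/r₂) = 34.22 km/s.
Transfer-orbit speed at r₂: v_p = √[μ(2/r₂ − 1/a_t)] = 46.00 km/s.
Second burn Δv₂ = |v₂ − v_p| = 11.78 km/s.
Δv = Δv₁ + Δv₂ = 6.270 + 11.78 = 18.05 km/s.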